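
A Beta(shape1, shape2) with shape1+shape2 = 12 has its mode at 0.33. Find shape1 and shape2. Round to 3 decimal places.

For shape1,shape2>1 the mode is (shape1−1)/(shape1+shape2−2), so shape1 = mode·(κ−2)+1 = 0.33×10+1 = 4.300.
And shape2 = (1−mode)·(κ−2)+1 = 0.67×10+1 = 7.700.

shape1 = 4.300, shape2 = 7.700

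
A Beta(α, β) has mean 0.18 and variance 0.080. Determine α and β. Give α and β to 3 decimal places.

α = 0.152, β = 0.693

Let s = α+β. The Beta variance is μ(1−μ)/(s+1).
So s+1 = μ(1−μ)/σ² = (0.18×0.82)/0.080 = 0.1476/0.080 = 1.8450, giving s = 0.8450.
Then α = μs = 0.18×0.8450 = 0.152 and β = (1−μ)s = 0.82×0.8450 = 0.693.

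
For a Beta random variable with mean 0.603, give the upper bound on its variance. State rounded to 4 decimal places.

0.2394

Var = μ(1−μ)/(α+β+1), which approaches μ(1−μ) as α+β → 0.
So the supremum is μ(1−μ) = 0.603×0.397 = 0.2394.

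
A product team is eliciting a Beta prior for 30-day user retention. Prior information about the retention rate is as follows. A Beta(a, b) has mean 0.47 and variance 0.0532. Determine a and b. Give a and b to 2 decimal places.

a = 1.73, b = 1.95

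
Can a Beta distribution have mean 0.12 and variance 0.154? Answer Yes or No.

No

The Beta variance bound is σ² < μ(1−μ).
Here μ(1−μ) = 0.12×0.88 = 0.1056, and 0.154 ≥ 0.1056.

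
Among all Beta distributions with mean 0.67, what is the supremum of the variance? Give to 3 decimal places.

For fixed mean μ the Beta variance is μ(1−μ)/(α+β+1), increasing as α+β decreases.
Its least upper bound (not attained) is μ(1−μ) = 0.67·0.33 = 0.221.

0.221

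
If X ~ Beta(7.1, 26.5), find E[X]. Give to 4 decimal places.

0.2113

The Beta mean is α/(α+β) = 7.1/(7.1+26.5) = 0.2113.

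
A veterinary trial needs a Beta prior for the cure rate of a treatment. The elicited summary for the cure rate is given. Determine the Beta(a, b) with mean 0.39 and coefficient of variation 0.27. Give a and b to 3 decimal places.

a = 7.978, b = 12.478

σ = CV·μ = 0.27×0.39 = 0.10530, so σ² = 0.011088.
s+1 = μ(1−μ)/σ² = 0.2379/0.011088 = 21.4555, so s = a+b = 20.4555.
a = μs = 7.978, b = (1−μ)s = 12.478.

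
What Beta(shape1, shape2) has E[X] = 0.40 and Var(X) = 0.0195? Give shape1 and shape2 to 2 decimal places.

Write ν = shape1+shape2; then shape1 = μν and Var = μ(1−μ)/(ν+1).
ν = μ(1−μ)/Var − 1 = 0.2400/0.0195 − 1 = 11.3077.
shape1 = 0.40·11.3077 = 4.52, shape2 = 0.60·11.3077 = 6.78.

shape1 = 4.52, shape2 = 6.78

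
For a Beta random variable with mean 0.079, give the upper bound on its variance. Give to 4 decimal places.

Var = μ(1−μ)/(α+β+1), which approaches μ(1−μ) as α+β → 0.
So the supremum is μ(1−μ) = 0.079×0.921 = 0.0728.

0.0728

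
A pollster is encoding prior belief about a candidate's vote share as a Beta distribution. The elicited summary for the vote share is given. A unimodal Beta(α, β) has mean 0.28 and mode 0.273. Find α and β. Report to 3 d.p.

Let s = α+β. Mean gives α = μs = 0.28s; mode gives (α−1)/(s−2) = 0.273.
Substituting: 0.28s − 1 = 0.273(s−2) = 0.273s − 0.546, so 0.007s = 0.454 and s = 64.8571.
Then α = 0.28×64.8571 = 18.160 and β = s−α = 46.697.

α = 18.160, β = 46.697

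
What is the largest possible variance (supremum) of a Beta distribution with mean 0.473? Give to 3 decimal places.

0.249

For fixed mean μ the Beta variance is μ(1−μ)/(α+β+1), increasing as α+β decreases.
Its least upper bound (not attained) is μ(1−μ) = 0.473·0.527 = 0.249.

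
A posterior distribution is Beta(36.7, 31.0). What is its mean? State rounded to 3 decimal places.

The Beta mean is α/(α+β) = 36.7/(36.7+31.0) = 0.542.

0.542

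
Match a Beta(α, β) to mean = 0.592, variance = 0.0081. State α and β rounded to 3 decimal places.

α = 17.061, β = 11.758

Let s = α+β. The Beta variance is μ(1−μ)/(s+1).
So s+1 = μ(1−μ)/σ² = (0.592×0.408)/0.0081 = 0.241536/0.0081 = 29.8193, giving s = 28.8193.
Then α = μs = 0.592×28.8193 = 17.061 and β = (1−μ)s = 0.408×28.8193 = 11.758.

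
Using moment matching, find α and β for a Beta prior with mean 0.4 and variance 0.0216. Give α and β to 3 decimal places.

By moment matching, α+β = μ(1−μ)/σ² − 1 = (0.4·0.6)/0.0216 − 1 = 11.1111 − 1 = 10.1111.
Since α/(α+β) = μ, α = 0.4·10.1111 = 4.044 and β = 0.6·10.1111 = 6.067.

α = 4.044, β = 6.067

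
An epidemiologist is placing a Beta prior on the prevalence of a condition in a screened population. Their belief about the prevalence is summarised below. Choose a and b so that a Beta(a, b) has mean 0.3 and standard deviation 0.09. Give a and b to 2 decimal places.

a = 7.48, b = 17.45

Variance = 0.09² = 0.0081. The moment-matching identity a+b = μ(1−μ)/Var − 1 gives
a+b = 0.21/0.0081 − 1 = 24.9259, so a = μ·24.9259 = 7.48 and b = (1−μ)·24.9259 = 17.45.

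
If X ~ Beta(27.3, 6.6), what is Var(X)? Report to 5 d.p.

0.00449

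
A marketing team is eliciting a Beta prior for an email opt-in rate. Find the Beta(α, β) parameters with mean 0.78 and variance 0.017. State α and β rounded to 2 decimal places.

α = 7.09, β = 2.00

Write ν = α+β; then α = μν and Var = μ(1−μ)/(ν+1).
ν = μ(1−μ)/Var − 1 = 0.1716/0.017 − 1 = 9.0941.
α = 0.78·9.0941 = 7.09, β = 0.22·9.0941 = 2.00.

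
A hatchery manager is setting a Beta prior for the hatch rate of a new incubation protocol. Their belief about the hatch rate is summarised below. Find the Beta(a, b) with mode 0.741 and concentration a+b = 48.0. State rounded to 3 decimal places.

Mode = (a−1)/(κ−2) with κ = a+b, so a−1 = 0.741·46.0 = 34.086.
a = 35.086; b = κ − a = 12.914.

a = 35.086, b = 12.914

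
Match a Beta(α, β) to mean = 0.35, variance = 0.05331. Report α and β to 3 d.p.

α = 1.144, β = 2.124

Let s = α+β. The Beta variance is μ(1−μ)/(s+1).
So s+1 = μ(1−μ)/σ² = (0.35×0.65)/0.05331 = 0.2275/0.05331 = 4.2675, giving s = 3.2675.
Then α = μs = 0.35×3.2675 = 1.144 and β = (1−μ)s = 0.65×3.2675 = 2.124.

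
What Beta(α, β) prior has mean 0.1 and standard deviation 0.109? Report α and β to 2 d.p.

α = 0.66, β = 5.92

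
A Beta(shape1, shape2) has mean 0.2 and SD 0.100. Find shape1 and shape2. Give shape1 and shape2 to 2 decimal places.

Variance = 0.100² = 0.010000. The moment-matching identity shape1+shape2 = μ(1−μ)/Var − 1 gives
shape1+shape2 = 0.16/0.010000 − 1 = 15.0000, so shape1 = μ·15.0000 = 3.00 and shape2 = (1−μ)·15.0000 = 12.00.

shape1 = 3.00, shape2 = 12.00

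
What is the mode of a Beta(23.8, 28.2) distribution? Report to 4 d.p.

The density x^(α−1)(1−x)^(β−1) is maximised at (α−1)/(α+β−2) = 22.8/50.0 = 0.4560.

0.4560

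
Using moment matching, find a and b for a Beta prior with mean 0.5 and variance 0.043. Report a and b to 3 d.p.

Write ν = a+b; then a = μν and Var = μ(1−μ)/(ν+1).
ν = μ(1−μ)/Var − 1 = 0.25/0.043 − 1 = 4.8140.
a = 0.5·4.8140 = 2.407, b = 0.5·4.8140 = 2.407.

a = 2.407, b = 2.407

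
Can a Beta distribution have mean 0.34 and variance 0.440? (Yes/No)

The Beta variance bound is σ² < μ(1−μ).
Here μ(1−μ) = 0.34×0.66 = 0.2244, and 0.440 ≥ 0.2244.

No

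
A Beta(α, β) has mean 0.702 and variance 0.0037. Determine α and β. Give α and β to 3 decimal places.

Write ν = α+β; then α = μν and Var = μ(1−μ)/(ν+1).
ν = μ(1−μ)/Var − 1 = 0.209196/0.0037 − 1 = 55.5395.
α = 0.702·55.5395 = 38.989, β = 0.298·55.5395 = 16.551.

α = 38.989, β = 16.551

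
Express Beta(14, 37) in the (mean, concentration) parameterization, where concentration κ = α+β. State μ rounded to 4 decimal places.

μ = 0.2745, κ = 51

κ = α+β = 14+37 = 51; μ = α/κ = 14/51 = 0.2745.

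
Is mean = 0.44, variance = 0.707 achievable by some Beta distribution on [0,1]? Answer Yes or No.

No

For any Beta, Var(X) < E[X]·(1−E[X]).
Here μ(1−μ) = 0.44×0.56 = 0.2464, and 0.707 ≥ 0.2464.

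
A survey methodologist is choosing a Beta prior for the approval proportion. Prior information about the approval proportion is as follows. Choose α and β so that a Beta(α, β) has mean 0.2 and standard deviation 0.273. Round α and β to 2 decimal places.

First σ² = 0.074529. Setting α = μn, β = (1−μ)n with n = α+β,
μ(1−μ)/(n+1) = 0.074529 ⇒ n+1 = 0.16/0.074529 = 2.1468 ⇒ n = 1.1468.
Hence α = 0.2×1.1468 = 0.23, β = 0.8×1.1468 = 0.92.

α = 0.23, β = 0.92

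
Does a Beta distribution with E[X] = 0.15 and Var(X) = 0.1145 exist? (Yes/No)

Yes

For any Beta, Var(X) < E[X]·(1−E[X]).
Here μ(1−μ) = 0.15×0.85 = 0.1275, and 0.1145 < 0.1275.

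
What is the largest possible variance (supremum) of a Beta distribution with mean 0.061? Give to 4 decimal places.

0.0573

For fixed mean μ the Beta variance is μ(1−μ)/(α+β+1), increasing as α+β decreases.
Its least upper bound (not attained) is μ(1−μ) = 0.061·0.939 = 0.0573.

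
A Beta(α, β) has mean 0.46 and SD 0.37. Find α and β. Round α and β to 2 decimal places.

α = 0.37, β = 0.44

First σ² = 0.1369. Setting α = μn, β = (1−μ)n with n = α+β,
μ(1−μ)/(n+1) = 0.1369 ⇒ n+1 = 0.2484/0.1369 = 1.8145 ⇒ n = 0.8145.
Hence α = 0.46×0.8145 = 0.37, β = 0.54×0.8145 = 0.44.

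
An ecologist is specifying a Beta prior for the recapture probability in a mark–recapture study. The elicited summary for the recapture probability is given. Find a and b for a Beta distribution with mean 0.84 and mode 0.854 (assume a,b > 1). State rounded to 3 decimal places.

a = 42.480, b = 8.091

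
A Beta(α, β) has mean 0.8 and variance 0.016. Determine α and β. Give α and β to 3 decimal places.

α = 7.200, β = 1.800

Let s = α+β. The Beta variance is μ(1−μ)/(s+1).
So s+1 = μ(1−μ)/σ² = (0.8×0.2)/0.016 = 0.16/0.016 = 10.0000, giving s = 9.0000.
Then α = μs = 0.8×9.0000 = 7.200 and β = (1−μ)s = 0.2×9.0000 = 1.800.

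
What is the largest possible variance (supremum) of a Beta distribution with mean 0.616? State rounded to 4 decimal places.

0.2365

Var = μ(1−μ)/(α+β+1), which approaches μ(1−μ) as α+β → 0.
So the supremum is μ(1−μ) = 0.616×0.384 = 0.2365.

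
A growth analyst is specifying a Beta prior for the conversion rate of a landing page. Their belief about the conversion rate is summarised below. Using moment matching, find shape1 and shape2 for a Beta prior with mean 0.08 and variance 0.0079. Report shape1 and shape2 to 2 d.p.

shape1 = 0.67, shape2 = 7.65

Write ν = shape1+shape2; then shape1 = μν and Var = μ(1−μ)/(ν+1).
ν = μ(1−μ)/Var − 1 = 0.0736/0.0079 − 1 = 8.3165.
shape1 = 0.08·8.3165 = 0.67, shape2 = 0.92·8.3165 = 7.65.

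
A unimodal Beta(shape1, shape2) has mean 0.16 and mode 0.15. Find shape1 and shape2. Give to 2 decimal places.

Let s = shape1+shape2. Mean gives shape1 = μs = 0.16s; mode gives (shape1−1)/(s−2) = 0.15.
Substituting: 0.16s − 1 = 0.15(s−2) = 0.15s − 0.30, so 0.01s = 0.70 and s = 70.0000.
Then shape1 = 0.16×70.0000 = 11.20 and shape2 = s−shape1 = 58.80.

shape1 = 11.20, shape2 = 58.80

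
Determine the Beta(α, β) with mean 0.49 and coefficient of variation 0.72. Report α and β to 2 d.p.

α = 0.49, β = 0.51

σ = CV·μ = 0.72×0.49 = 0.35280, so σ² = 0.124468.
s+1 = μ(1−μ)/σ² = 0.2499/0.124468 = 2.0077, so s = α+β = 1.0077.
α = μs = 0.49, β = (1−μ)s = 0.51.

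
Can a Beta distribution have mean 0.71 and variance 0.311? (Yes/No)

A Beta with mean μ has variance μ(1−μ)/(α+β+1) < μ(1−μ).
Here μ(1−μ) = 0.71×0.29 = 0.2059, and 0.311 ≥ 0.2059.

No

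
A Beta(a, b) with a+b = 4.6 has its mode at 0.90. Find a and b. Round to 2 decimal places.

a = 3.34, b = 1.26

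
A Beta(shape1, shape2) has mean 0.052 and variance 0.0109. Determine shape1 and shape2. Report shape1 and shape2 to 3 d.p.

Write ν = shape1+shape2; then shape1 = μν and Var = μ(1−μ)/(ν+1).
ν = μ(1−μ)/Var − 1 = 0.049296/0.0109 − 1 = 3.5226.
shape1 = 0.052·3.5226 = 0.183, shape2 = 0.948·3.5226 = 3.339.

shape1 = 0.183, shape2 = 3.339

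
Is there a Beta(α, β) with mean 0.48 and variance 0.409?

A Beta with mean μ has variance μ(1−μ)/(α+β+1) < μ(1−μ).
Here μ(1−μ) = 0.48×0.52 = 0.2496, and 0.409 ≥ 0.2496.

No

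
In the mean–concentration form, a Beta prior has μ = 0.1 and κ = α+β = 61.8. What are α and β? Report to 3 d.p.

α = 6.180, β = 55.620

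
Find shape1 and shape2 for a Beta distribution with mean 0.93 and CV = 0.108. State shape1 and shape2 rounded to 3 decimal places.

shape1 = 5.071, shape2 = 0.382

Var = (CV·μ)² = (0.108×0.93)² = 0.010088.
shape1+shape2 = μ(1−μ)/Var − 1 = 0.0651/0.010088 − 1 = 5.4531.
Thus shape1 = 0.93·5.4531 = 5.071 and shape2 = 0.07·5.4531 = 0.382.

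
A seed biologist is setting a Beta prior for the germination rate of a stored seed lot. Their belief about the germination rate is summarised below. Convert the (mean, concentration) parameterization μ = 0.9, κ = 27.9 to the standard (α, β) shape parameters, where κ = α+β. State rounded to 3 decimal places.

α = 25.110, β = 2.790

α = μκ = 0.9×27.9 = 25.110 and β = (1−μ)κ = 0.1×27.9 = 2.790.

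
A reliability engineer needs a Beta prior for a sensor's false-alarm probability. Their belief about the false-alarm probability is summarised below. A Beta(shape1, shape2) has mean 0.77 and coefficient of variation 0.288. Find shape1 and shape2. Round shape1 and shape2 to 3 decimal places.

shape1 = 2.003, shape2 = 0.598

Var = (CV·μ)² = (0.288×0.77)² = 0.049177.
shape1+shape2 = μ(1−μ)/Var − 1 = 0.1771/0.049177 − 1 = 2.6012.
Thus shape1 = 0.77·2.6012 = 2.003 and shape2 = 0.23·2.6012 = 0.598.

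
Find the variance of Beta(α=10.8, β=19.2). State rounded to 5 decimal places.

0.00743

α+β = 30.0 and αβ = 207.36, so Var = αβ/[(α+β)²(α+β+1)] = 207.36/27900.000 = 0.00743.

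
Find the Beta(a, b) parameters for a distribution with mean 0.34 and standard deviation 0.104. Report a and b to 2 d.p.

a = 6.71, b = 13.03

σ² = 0.104² = 0.010816.
With s = a+b, Var = μ(1−μ)/(s+1), so s+1 = (0.34×0.66)/0.010816 = 20.7470 and s = 19.7470.
a = μs = 6.71, b = (1−μ)s = 13.03.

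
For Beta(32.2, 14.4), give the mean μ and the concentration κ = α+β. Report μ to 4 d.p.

μ = 0.6910, κ = 46.6

κ = α+β = 32.2+14.4 = 46.6; μ = α/κ = 32.2/46.6 = 0.6910.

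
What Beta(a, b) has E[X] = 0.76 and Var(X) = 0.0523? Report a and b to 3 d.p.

a = 1.891, b = 0.597

Write ν = a+b; then a = μν and Var = μ(1−μ)/(ν+1).
ν = μ(1−μ)/Var − 1 = 0.1824/0.0523 − 1 = 2.4876.
a = 0.76·2.4876 = 1.891, b = 0.24·2.4876 = 0.597.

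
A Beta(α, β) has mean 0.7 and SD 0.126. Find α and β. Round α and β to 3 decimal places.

Variance = 0.126² = 0.015876. The moment-matching identity α+β = μ(1−μ)/Var − 1 gives
α+β = 0.21/0.015876 − 1 = 12.2275, so α = μ·12.2275 = 8.559 and β = (1−μ)·12.2275 = 3.668.

α = 8.559, β = 3.668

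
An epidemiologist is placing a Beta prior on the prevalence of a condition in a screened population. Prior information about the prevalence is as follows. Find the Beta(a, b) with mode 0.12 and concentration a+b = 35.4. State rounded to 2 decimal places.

Since the density peak of Beta(a,b) is at (a−1)/(a+b−2),
a = 1 + 0.12(35.4−2) = 5.01 and b = 35.4 − 5.01 = 30.39.

a = 5.01, b = 30.39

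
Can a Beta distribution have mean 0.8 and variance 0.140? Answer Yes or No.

The Beta variance bound is σ² < μ(1−μ).
Here μ(1−μ) = 0.8×0.2 = 0.16, and 0.140 < 0.16.

Yes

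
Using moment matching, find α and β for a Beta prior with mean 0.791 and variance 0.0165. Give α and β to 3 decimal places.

α = 7.134, β = 1.885

Let s = α+β. The Beta variance is μ(1−μ)/(s+1).
So s+1 = μ(1−μ)/σ² = (0.791×0.209)/0.0165 = 0.165319/0.0165 = 10.0193, giving s = 9.0193.
Then α = μs = 0.791×9.0193 = 7.134 and β = (1−μ)s = 0.209×9.0193 = 1.885.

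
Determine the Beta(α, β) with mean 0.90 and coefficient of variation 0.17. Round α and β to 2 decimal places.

Var = (CV·μ)² = (0.17×0.90)² = 0.023409.
α+β = μ(1−μ)/Var − 1 = 0.0900/0.023409 − 1 = 2.8447.
Thus α = 0.90·2.8447 = 2.56 and β = 0.10·2.8447 = 0.28.

α = 2.56, β = 0.28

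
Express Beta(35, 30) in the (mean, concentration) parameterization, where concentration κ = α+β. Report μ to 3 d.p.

κ = α+β = 35+30 = 65; μ = α/κ = 35/65 = 0.538.

μ = 0.538, κ = 65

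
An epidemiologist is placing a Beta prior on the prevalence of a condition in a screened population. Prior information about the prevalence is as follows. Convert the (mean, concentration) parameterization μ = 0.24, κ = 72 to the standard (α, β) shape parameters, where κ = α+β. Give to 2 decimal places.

α = 17.28, β = 54.72

Split κ in proportion μ : (1−μ): α = 0.24·72 = 17.28, β = 72 − 17.28 = 54.72.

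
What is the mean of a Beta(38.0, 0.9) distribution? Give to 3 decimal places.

The Beta mean is α/(α+β) = 38.0/(38.0+0.9) = 0.977.

0.977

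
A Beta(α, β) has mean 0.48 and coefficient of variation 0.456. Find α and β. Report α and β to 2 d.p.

σ = CV·μ = 0.456×0.48 = 0.21888, so σ² = 0.047908.
s+1 = μ(1−μ)/σ² = 0.2496/0.047908 = 5.2099, so s = α+β = 4.2099.
α = μs = 2.02, β = (1−μ)s = 2.19.

α = 2.02, β = 2.19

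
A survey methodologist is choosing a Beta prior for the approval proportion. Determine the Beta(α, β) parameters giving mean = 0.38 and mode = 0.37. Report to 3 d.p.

Let s = α+β. Mean gives α = μs = 0.38s; mode gives (α−1)/(s−2) = 0.37.
Substituting: 0.38s − 1 = 0.37(s−2) = 0.37s − 0.74, so 0.01s = 0.26 and s = 26.0000.
Then α = 0.38×26.0000 = 9.880 and β = s−α = 16.120.

α = 9.880, β = 16.120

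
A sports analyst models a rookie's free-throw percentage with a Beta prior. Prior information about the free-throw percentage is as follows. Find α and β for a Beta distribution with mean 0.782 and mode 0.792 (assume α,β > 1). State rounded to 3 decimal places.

α = 45.669, β = 12.731

With s = α+β: μ = α/s and mode = (α−1)/(s−2). Eliminating α = μs,
μs − 1 = m(s−2) ⇒ s(μ−m) = 1−2m ⇒ s = -0.584/-0.010 = 58.4000.
So α = μs = 45.669, β = (1−μ)s = 12.731.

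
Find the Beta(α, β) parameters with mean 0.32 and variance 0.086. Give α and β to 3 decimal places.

α = 0.490, β = 1.041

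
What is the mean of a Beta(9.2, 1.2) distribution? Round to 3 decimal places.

0.885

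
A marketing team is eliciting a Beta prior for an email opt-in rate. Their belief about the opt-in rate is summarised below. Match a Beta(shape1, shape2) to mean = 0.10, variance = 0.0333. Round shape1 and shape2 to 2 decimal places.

shape1 = 0.17, shape2 = 1.53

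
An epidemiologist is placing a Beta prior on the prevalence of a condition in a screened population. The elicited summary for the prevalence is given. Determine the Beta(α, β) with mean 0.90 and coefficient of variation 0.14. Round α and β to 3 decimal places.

Var = (CV·μ)² = (0.14×0.90)² = 0.015876.
α+β = μ(1−μ)/Var − 1 = 0.0900/0.015876 − 1 = 4.6689.
Thus α = 0.90·4.6689 = 4.202 and β = 0.10·4.6689 = 0.467.

α = 4.202, β = 0.467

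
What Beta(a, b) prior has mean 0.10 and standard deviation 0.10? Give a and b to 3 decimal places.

First σ² = 0.0100. Setting a = μn, b = (1−μ)n with n = a+b,
μ(1−μ)/(n+1) = 0.0100 ⇒ n+1 = 0.0900/0.0100 = 9.0000 ⇒ n = 8.0000.
Hence a = 0.10×8.0000 = 0.800, b = 0.90×8.0000 = 7.200.

a = 0.800, b = 7.200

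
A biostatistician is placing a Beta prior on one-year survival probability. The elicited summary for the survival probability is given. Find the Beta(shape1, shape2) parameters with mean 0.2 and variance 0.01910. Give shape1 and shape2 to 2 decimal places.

shape1 = 1.48, shape2 = 5.90

By moment matching, shape1+shape2 = μ(1−μ)/σ² − 1 = (0.2·0.8)/0.01910 − 1 = 8.3770 − 1 = 7.3770.
Since shape1/(shape1+shape2) = μ, shape1 = 0.2·7.3770 = 1.48 and shape2 = 0.8·7.3770 = 5.90.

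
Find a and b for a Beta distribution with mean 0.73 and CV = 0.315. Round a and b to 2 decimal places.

a = 1.99, b = 0.74

Var = (CV·μ)² = (0.315×0.73)² = 0.052877.
a+b = μ(1−μ)/Var − 1 = 0.1971/0.052877 − 1 = 2.7275.
Thus a = 0.73·2.7275 = 1.99 and b = 0.27·2.7275 = 0.74.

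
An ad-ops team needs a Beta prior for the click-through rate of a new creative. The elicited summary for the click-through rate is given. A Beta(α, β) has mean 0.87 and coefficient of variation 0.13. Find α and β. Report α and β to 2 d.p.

α = 6.82, β = 1.02

σ = CV·μ = 0.13×0.87 = 0.11310, so σ² = 0.012792.
s+1 = μ(1−μ)/σ² = 0.1131/0.012792 = 8.8417, so s = α+β = 7.8417.
α = μs = 6.82, β = (1−μ)s = 1.02.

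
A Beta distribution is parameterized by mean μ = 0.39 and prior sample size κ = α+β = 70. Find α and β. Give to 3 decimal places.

α = 27.300, β = 42.700

α = μκ = 0.39×70 = 27.300 and β = (1−μ)κ = 0.61×70 = 42.700.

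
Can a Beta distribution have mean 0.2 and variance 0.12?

Yes

For any Beta, Var(X) < E[X]·(1−E[X]).
Here μ(1−μ) = 0.2×0.8 = 0.16, and 0.12 < 0.16.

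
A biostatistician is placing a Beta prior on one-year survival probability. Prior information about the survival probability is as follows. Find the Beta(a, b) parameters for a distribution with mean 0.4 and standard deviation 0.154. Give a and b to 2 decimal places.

a = 3.65, b = 5.47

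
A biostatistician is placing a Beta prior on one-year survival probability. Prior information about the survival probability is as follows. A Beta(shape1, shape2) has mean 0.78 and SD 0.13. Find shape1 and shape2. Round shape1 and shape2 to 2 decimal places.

Variance = 0.13² = 0.0169. The moment-matching identity shape1+shape2 = μ(1−μ)/Var − 1 gives
shape1+shape2 = 0.1716/0.0169 − 1 = 9.1538, so shape1 = μ·9.1538 = 7.14 and shape2 = (1−μ)·9.1538 = 2.01.

shape1 = 7.14, shape2 = 2.01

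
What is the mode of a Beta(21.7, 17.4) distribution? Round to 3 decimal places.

0.558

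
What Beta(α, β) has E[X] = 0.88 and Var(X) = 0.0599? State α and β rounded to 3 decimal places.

α = 0.671, β = 0.092

Let s = α+β. The Beta variance is μ(1−μ)/(s+1).
So s+1 = μ(1−μ)/σ² = (0.88×0.12)/0.0599 = 0.1056/0.0599 = 1.7629, giving s = 0.7629.
Then α = μs = 0.88×0.7629 = 0.671 and β = (1−μ)s = 0.12×0.7629 = 0.092.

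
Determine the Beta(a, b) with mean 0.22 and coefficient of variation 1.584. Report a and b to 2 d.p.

a = 0.09, b = 0.32

Var = (CV·μ)² = (1.584×0.22)² = 0.121438.
a+b = μ(1−μ)/Var − 1 = 0.1716/0.121438 − 1 = 0.4131.
Thus a = 0.22·0.4131 = 0.09 and b = 0.78·0.4131 = 0.32.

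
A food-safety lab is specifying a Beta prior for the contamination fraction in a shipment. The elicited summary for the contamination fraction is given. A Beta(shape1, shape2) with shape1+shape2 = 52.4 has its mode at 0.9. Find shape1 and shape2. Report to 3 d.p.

shape1 = 46.360, shape2 = 6.040

Mode = (shape1−1)/(κ−2) with κ = shape1+shape2, so shape1−1 = 0.9·50.4 = 45.360.
shape1 = 46.360; shape2 = κ − shape1 = 6.040.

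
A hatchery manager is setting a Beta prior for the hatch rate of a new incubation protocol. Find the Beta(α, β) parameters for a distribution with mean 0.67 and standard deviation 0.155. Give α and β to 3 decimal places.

α = 5.496, β = 2.707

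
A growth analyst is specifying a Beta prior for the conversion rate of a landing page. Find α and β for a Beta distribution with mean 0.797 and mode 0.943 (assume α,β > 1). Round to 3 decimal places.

With s = α+β: μ = α/s and mode = (α−1)/(s−2). Eliminating α = μs,
μs − 1 = m(s−2) ⇒ s(μ−m) = 1−2m ⇒ s = -0.886/-0.146 = 6.0685.
So α = μs = 4.837, β = (1−μ)s = 1.232.

α = 4.837, β = 1.232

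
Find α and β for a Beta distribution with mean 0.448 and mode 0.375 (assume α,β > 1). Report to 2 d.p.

α = 1.53, β = 1.89

Let s = α+β. Mean gives α = μs = 0.448s; mode gives (α−1)/(s−2) = 0.375.
Substituting: 0.448s − 1 = 0.375(s−2) = 0.375s − 0.750, so 0.073s = 0.250 and s = 3.4247.
Then α = 0.448×3.4247 = 1.53 and β = s−α = 1.89.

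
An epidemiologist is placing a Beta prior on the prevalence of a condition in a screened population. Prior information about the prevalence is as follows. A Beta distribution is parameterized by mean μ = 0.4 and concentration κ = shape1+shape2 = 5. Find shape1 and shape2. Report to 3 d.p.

shape1 = 2.000, shape2 = 3.000

Split κ in proportion μ : (1−μ): shape1 = 0.4·5 = 2.000, shape2 = 5 − 2.000 = 3.000.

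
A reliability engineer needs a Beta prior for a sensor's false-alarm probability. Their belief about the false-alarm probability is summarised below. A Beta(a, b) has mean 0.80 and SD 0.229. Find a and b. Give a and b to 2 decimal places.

a = 1.64, b = 0.41

First σ² = 0.052441. Setting a = μn, b = (1−μ)n with n = a+b,
μ(1−μ)/(n+1) = 0.052441 ⇒ n+1 = 0.1600/0.052441 = 3.0510 ⇒ n = 2.0510.
Hence a = 0.80×2.0510 = 1.64, b = 0.20×2.0510 = 0.41.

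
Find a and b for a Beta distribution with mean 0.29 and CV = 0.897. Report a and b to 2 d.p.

σ = CV·μ = 0.897×0.29 = 0.26013, so σ² = 0.067668.
s+1 = μ(1−μ)/σ² = 0.2059/0.067668 = 3.0428, so s = a+b = 2.0428.
a = μs = 0.59, b = (1−μ)s = 1.45.

a = 0.59, b = 1.45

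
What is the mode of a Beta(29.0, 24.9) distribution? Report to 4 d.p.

The density x^(α−1)(1−x)^(β−1) is maximised at (α−1)/(α+β−2) = 28.0/51.9 = 0.5395.

0.5395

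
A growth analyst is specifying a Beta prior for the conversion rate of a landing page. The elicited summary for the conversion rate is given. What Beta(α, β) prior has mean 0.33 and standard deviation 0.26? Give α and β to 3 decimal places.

α = 0.749, β = 1.521

Variance = 0.26² = 0.0676. The moment-matching identity α+β = μ(1−μ)/Var − 1 gives
α+β = 0.2211/0.0676 − 1 = 2.2707, so α = μ·2.2707 = 0.749 and β = (1−μ)·2.2707 = 1.521.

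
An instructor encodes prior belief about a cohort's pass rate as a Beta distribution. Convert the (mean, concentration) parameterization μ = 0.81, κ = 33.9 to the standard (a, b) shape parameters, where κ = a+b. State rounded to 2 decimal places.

Split κ in proportion μ : (1−μ): a = 0.81·33.9 = 27.46, b = 33.9 − 27.46 = 6.44.

a = 27.46, b = 6.44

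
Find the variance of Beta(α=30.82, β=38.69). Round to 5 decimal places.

0.00350

Var = αβ/[(α+β)²(α+β+1)] = (30.82×38.69)/(69.51²×70.51) = 1192.4258/340678.943451 = 0.00350.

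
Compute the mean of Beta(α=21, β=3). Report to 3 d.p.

The Beta mean is α/(α+β) = 21/(21+3) = 0.875.

0.875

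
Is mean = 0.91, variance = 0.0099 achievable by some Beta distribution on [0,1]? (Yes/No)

Yes

For any Beta, Var(X) < E[X]·(1−E[X]).
Here μ(1−μ) = 0.91×0.09 = 0.0819, and 0.0099 < 0.0819.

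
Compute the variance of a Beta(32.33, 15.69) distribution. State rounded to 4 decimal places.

0.0045

α+β = 48.02 and αβ = 507.2577, so Var = αβ/[(α+β)²(α+β+1)] = 507.2577/113036.218008 = 0.0045.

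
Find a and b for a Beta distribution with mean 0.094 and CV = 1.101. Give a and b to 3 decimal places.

σ = CV·μ = 1.101×0.094 = 0.10349, so σ² = 0.010711.
s+1 = μ(1−μ)/σ² = 0.085164/0.010711 = 7.9511, so s = a+b = 6.9511.
a = μs = 0.653, b = (1−μ)s = 6.298.

a = 0.653, b = 6.298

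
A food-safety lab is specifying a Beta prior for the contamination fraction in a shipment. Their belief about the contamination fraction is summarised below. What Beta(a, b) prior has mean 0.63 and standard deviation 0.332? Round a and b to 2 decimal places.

First σ² = 0.110224. Setting a = μn, b = (1−μ)n with n = a+b,
μ(1−μ)/(n+1) = 0.110224 ⇒ n+1 = 0.2331/0.110224 = 2.1148 ⇒ n = 1.1148.
Hence a = 0.63×1.1148 = 0.70, b = 0.37×1.1148 = 0.41.

a = 0.70, b = 0.41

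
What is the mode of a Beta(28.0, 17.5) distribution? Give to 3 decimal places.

0.621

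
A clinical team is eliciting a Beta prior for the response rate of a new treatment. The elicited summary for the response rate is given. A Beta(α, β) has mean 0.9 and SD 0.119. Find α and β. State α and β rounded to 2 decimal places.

First σ² = 0.014161. Setting α = μn, β = (1−μ)n with n = α+β,
μ(1−μ)/(n+1) = 0.014161 ⇒ n+1 = 0.09/0.014161 = 6.3555 ⇒ n = 5.3555.
Hence α = 0.9×5.3555 = 4.82, β = 0.1×5.3555 = 0.54.

α = 4.82, β = 0.54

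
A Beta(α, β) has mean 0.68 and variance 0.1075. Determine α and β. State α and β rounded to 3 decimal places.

α = 0.696, β = 0.328

Let s = α+β. The Beta variance is μ(1−μ)/(s+1).
So s+1 = μ(1−μ)/σ² = (0.68×0.32)/0.1075 = 0.2176/0.1075 = 2.0242, giving s = 1.0242.
Then α = μs = 0.68×1.0242 = 0.696 and β = (1−μ)s = 0.32×1.0242 = 0.328.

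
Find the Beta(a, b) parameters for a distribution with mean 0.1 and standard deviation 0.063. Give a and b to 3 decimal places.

a = 2.168, b = 19.508

Variance = 0.063² = 0.003969. The moment-matching identity a+b = μ(1−μ)/Var − 1 gives
a+b = 0.09/0.003969 − 1 = 21.6757, so a = μ·21.6757 = 2.168 and b = (1−μ)·21.6757 = 19.508.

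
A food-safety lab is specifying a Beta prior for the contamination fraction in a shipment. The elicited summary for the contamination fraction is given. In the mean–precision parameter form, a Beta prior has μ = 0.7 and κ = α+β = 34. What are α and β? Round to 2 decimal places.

Split κ in proportion μ : (1−μ): α = 0.7·34 = 23.80, β = 34 − 23.80 = 10.20.

α = 23.80, β = 10.20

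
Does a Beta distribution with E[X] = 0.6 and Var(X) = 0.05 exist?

Yes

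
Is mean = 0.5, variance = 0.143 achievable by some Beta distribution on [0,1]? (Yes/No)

Yes

For any Beta, Var(X) < E[X]·(1−E[X]).
Here μ(1−μ) = 0.5×0.5 = 0.25, and 0.143 < 0.25.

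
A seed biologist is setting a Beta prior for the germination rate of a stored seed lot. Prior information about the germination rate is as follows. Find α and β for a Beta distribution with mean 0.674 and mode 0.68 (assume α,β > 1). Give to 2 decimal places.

Let s = α+β. Mean gives α = μs = 0.674s; mode gives (α−1)/(s−2) = 0.68.
Substituting: 0.674s − 1 = 0.68(s−2) = 0.68s − 1.36, so -0.006s = -0.36 and s = 60.0000.
Then α = 0.674×60.0000 = 40.44 and β = s−α = 19.56.

α = 40.44, β = 19.56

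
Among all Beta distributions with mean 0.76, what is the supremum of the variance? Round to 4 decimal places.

Var = μ(1−μ)/(α+β+1), which approaches μ(1−μ) as α+β → 0.
So the supremum is μ(1−μ) = 0.76×0.24 = 0.1824.

0.1824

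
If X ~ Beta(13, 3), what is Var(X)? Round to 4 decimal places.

0.0090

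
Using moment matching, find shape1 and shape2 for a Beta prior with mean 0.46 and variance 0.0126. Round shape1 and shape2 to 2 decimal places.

shape1 = 8.61, shape2 = 10.11

Let s = shape1+shape2. The Beta variance is μ(1−μ)/(s+1).
So s+1 = μ(1−μ)/σ² = (0.46×0.54)/0.0126 = 0.2484/0.0126 = 19.7143, giving s = 18.7143.
Then shape1 = μs = 0.46×18.7143 = 8.61 and shape2 = (1−μ)s = 0.54×18.7143 = 10.11.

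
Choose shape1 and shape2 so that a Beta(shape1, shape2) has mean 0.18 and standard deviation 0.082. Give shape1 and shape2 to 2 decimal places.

shape1 = 3.77, shape2 = 17.18

σ² = 0.082² = 0.006724.
With s = shape1+shape2, Var = μ(1−μ)/(s+1), so s+1 = (0.18×0.82)/0.006724 = 21.9512 and s = 20.9512.
shape1 = μs = 3.77, shape2 = (1−μ)s = 17.18.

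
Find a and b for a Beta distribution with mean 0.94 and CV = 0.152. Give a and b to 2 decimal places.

a = 1.66, b = 0.11

σ = CV·μ = 0.152×0.94 = 0.14288, so σ² = 0.020415.
s+1 = μ(1−μ)/σ² = 0.0564/0.020415 = 2.7627, so s = a+b = 1.7627.
a = μs = 1.66, b = (1−μ)s = 0.11.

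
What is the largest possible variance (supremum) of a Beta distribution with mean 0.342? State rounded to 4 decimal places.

For fixed mean μ the Beta variance is μ(1−μ)/(α+β+1), increasing as α+β decreases.
Its least upper bound (not attained) is μ(1−μ) = 0.342·0.658 = 0.2250.

0.2250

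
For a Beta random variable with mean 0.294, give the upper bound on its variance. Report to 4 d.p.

0.2076

Var = μ(1−μ)/(α+β+1), which approaches μ(1−μ) as α+β → 0.
So the supremum is μ(1−μ) = 0.294×0.706 = 0.2076.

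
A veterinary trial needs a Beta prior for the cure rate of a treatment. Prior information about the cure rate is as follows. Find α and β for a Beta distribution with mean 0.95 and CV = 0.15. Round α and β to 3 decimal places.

Var = (CV·μ)² = (0.15×0.95)² = 0.020306.
α+β = μ(1−μ)/Var − 1 = 0.0475/0.020306 − 1 = 1.3392.
Thus α = 0.95·1.3392 = 1.272 and β = 0.05·1.3392 = 0.067.

α = 1.272, β = 0.067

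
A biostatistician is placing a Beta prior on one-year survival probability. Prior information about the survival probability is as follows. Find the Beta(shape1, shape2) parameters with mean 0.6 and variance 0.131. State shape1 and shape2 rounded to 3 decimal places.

Write ν = shape1+shape2; then shape1 = μν and Var = μ(1−μ)/(ν+1).
ν = μ(1−μ)/Var − 1 = 0.24/0.131 − 1 = 0.8321.
shape1 = 0.6·0.8321 = 0.499, shape2 = 0.4·0.8321 = 0.333.

shape1 = 0.499, shape2 = 0.333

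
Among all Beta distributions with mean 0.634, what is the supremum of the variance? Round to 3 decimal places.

Var = μ(1−μ)/(α+β+1), which approaches μ(1−μ) as α+β → 0.
So the supremum is μ(1−μ) = 0.634×0.366 = 0.232.

0.232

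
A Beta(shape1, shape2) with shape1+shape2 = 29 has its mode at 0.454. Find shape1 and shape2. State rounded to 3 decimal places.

For shape1,shape2>1 the mode is (shape1−1)/(shape1+shape2−2), so shape1 = mode·(κ−2)+1 = 0.454×27+1 = 13.258.
And shape2 = (1−mode)·(κ−2)+1 = 0.546×27+1 = 15.742.

shape1 = 13.258, shape2 = 15.742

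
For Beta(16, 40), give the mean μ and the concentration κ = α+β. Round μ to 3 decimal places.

κ = α+β = 16+40 = 56; μ = α/κ = 16/56 = 0.286.

μ = 0.286, κ = 56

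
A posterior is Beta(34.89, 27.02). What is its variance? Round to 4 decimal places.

α+β = 61.91 and αβ = 942.7278, so Var = αβ/[(α+β)²(α+β+1)] = 942.7278/241124.473971 = 0.0039.

0.0039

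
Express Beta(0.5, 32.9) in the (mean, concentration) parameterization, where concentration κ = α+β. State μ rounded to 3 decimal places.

κ = α+β = 0.5+32.9 = 33.4; μ = α/κ = 0.5/33.4 = 0.015.

μ = 0.015, κ = 33.4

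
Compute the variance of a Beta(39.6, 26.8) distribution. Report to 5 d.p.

Var = αβ/[(α+β)²(α+β+1)] = (39.6×26.8)/(66.4²×67.4) = 1061.28/297163.904 = 0.00357.

0.00357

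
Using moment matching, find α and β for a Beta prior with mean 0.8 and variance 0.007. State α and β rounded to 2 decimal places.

α = 17.49, β = 4.37

By moment matching, α+β = μ(1−μ)/σ² − 1 = (0.8·0.2)/0.007 − 1 = 22.8571 − 1 = 21.8571.
Since α/(α+β) = μ, α = 0.8·21.8571 = 17.49 and β = 0.2·21.8571 = 4.37.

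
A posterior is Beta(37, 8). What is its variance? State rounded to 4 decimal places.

0.0032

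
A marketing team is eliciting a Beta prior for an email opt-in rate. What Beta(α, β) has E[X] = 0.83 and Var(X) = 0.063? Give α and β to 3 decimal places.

α = 1.029, β = 0.211

Let s = α+β. The Beta variance is μ(1−μ)/(s+1).
So s+1 = μ(1−μ)/σ² = (0.83×0.17)/0.063 = 0.1411/0.063 = 2.2397, giving s = 1.2397.
Then α = μs = 0.83×1.2397 = 1.029 and β = (1−μ)s = 0.17×1.2397 = 0.211.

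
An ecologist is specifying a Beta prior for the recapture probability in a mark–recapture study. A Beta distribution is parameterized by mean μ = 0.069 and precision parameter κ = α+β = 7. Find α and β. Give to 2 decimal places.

α = 0.48, β = 6.52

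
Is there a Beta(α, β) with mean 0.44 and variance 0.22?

The Beta variance bound is σ² < μ(1−μ).
Here μ(1−μ) = 0.44×0.56 = 0.2464, and 0.22 < 0.2464.

Yes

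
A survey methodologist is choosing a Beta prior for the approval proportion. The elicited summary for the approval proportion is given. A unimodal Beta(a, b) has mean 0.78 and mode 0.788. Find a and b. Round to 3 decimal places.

Let s = a+b. Mean gives a = μs = 0.78s; mode gives (a−1)/(s−2) = 0.788.
Substituting: 0.78s − 1 = 0.788(s−2) = 0.788s − 1.576, so -0.008s = -0.576 and s = 72.0000.
Then a = 0.78×72.0000 = 56.160 and b = s−a = 15.840.

a = 56.160, b = 15.840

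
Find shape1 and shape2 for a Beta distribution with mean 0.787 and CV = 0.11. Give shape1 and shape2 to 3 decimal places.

Var = (CV·μ)² = (0.11×0.787)² = 0.007494.
shape1+shape2 = μ(1−μ)/Var − 1 = 0.167631/0.007494 − 1 = 21.3676.
Thus shape1 = 0.787·21.3676 = 16.816 and shape2 = 0.213·21.3676 = 4.551.

shape1 = 16.816, shape2 = 4.551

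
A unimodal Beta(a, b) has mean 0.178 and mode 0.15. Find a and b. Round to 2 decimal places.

a = 4.45, b = 20.55

With s = a+b: μ = a/s and mode = (a−1)/(s−2). Eliminating a = μs,
μs − 1 = m(s−2) ⇒ s(μ−m) = 1−2m ⇒ s = 0.70/0.028 = 25.0000.
So a = μs = 4.45, b = (1−μ)s = 20.55.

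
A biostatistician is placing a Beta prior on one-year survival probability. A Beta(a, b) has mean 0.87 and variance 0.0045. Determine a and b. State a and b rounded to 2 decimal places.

a = 21.00, b = 3.14

By moment matching, a+b = μ(1−μ)/σ² − 1 = (0.87·0.13)/0.0045 − 1 = 25.1333 − 1 = 24.1333.
Since a/(a+b) = μ, a = 0.87·24.1333 = 21.00 and b = 0.13·24.1333 = 3.14.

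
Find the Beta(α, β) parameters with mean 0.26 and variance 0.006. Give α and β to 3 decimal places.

By moment matching, α+β = μ(1−μ)/σ² − 1 = (0.26·0.74)/0.006 − 1 = 32.0667 − 1 = 31.0667.
Since α/(α+β) = μ, α = 0.26·31.0667 = 8.077 and β = 0.74·31.0667 = 22.989.

α = 8.077, β = 22.989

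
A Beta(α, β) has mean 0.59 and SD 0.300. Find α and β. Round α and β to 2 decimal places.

First σ² = 0.090000. Setting α = μn, β = (1−μ)n with n = α+β,
μ(1−μ)/(n+1) = 0.090000 ⇒ n+1 = 0.2419/0.090000 = 2.6878 ⇒ n = 1.6878.
Hence α = 0.59×1.6878 = 1.00, β = 0.41×1.6878 = 0.69.

α = 1.00, β = 0.69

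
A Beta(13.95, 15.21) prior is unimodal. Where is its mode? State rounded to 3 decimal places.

0.477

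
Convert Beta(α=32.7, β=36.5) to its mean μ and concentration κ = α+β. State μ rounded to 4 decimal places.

μ = 0.4725, κ = 69.2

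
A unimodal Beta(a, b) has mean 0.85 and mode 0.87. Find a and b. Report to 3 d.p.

a = 31.450, b = 5.550

Let s = a+b. Mean gives a = μs = 0.85s; mode gives (a−1)/(s−2) = 0.87.
Substituting: 0.85s − 1 = 0.87(s−2) = 0.87s − 1.74, so -0.02s = -0.74 and s = 37.0000.
Then a = 0.85×37.0000 = 31.450 and b = s−a = 5.550.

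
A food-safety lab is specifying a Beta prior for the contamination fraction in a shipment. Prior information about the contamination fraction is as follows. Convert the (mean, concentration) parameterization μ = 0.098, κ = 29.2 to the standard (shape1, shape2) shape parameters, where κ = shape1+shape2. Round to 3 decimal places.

shape1 = 2.862, shape2 = 26.338

Split κ in proportion μ : (1−μ): shape1 = 0.098·29.2 = 2.862, shape2 = 29.2 − 2.862 = 26.338.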